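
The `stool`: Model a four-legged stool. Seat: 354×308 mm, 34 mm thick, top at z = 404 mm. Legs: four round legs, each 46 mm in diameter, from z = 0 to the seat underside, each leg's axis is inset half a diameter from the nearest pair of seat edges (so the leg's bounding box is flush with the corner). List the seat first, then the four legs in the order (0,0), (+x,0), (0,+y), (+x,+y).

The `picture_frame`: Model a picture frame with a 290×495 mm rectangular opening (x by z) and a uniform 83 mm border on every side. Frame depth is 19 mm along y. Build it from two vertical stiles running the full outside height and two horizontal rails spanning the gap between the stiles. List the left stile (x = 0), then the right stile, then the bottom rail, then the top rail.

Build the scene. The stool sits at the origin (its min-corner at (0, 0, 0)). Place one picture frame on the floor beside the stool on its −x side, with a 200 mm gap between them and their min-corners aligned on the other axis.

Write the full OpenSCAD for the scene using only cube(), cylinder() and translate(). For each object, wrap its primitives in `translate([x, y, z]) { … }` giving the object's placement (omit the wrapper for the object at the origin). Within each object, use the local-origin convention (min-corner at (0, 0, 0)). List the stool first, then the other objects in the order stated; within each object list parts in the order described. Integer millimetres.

translate([0, 0, 370]) cube([354, 308, 34]);
translate([23, 23, 0]) cylinder(h = 370, r = 23);
translate([331, 23, 0]) cylinder(h = 370, r = 23);
translate([23, 285, 0]) cylinder(h = 370, r = 23);
translate([331, 285, 0]) cylinder(h = 370, r = 23);
translate([-656, 0, 0]) {
  cube([83, 19, 661]);
  translate([373, 0, 0]) cube([83, 19, 661]);
  translate([83, 0, 0]) cube([290, 19, 83]);
  translate([83, 0, 578]) cube([290, 19, 83]);
}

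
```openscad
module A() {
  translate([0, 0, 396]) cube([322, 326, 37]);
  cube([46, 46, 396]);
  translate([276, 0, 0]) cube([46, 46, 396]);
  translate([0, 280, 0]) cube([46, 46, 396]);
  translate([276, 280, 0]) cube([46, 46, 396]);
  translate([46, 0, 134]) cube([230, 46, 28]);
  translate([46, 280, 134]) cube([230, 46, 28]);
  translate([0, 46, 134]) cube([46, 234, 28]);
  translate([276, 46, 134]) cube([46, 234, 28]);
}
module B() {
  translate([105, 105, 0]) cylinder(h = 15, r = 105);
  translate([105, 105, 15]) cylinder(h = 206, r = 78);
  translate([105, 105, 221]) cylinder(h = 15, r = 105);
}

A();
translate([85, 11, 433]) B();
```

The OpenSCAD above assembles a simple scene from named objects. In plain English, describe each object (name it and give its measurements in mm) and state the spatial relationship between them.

A is a four-legged stool. The seat is a 322×326×37 mm slab whose top surface is at z = 433 mm; four square legs, each 46×46 mm in cross-section, run from the floor (z = 0) to the underside of the seat, each flush with a corner of the seat. Four stretchers, 46 mm wide and 28 mm tall, connect adjacent legs with their undersides at z = 134 mm, each running between the inner faces of the legs it joins and aligned with the legs' outer faces on the other axis.

B is a spool: two coaxial disc flanges of radius 105 mm and thickness 15 mm, joined by a core cylinder of radius 78 mm and height 206 mm. The lower flange rests on z = 0 and the three cylinders share a vertical axis.

The spool is on top of the stool.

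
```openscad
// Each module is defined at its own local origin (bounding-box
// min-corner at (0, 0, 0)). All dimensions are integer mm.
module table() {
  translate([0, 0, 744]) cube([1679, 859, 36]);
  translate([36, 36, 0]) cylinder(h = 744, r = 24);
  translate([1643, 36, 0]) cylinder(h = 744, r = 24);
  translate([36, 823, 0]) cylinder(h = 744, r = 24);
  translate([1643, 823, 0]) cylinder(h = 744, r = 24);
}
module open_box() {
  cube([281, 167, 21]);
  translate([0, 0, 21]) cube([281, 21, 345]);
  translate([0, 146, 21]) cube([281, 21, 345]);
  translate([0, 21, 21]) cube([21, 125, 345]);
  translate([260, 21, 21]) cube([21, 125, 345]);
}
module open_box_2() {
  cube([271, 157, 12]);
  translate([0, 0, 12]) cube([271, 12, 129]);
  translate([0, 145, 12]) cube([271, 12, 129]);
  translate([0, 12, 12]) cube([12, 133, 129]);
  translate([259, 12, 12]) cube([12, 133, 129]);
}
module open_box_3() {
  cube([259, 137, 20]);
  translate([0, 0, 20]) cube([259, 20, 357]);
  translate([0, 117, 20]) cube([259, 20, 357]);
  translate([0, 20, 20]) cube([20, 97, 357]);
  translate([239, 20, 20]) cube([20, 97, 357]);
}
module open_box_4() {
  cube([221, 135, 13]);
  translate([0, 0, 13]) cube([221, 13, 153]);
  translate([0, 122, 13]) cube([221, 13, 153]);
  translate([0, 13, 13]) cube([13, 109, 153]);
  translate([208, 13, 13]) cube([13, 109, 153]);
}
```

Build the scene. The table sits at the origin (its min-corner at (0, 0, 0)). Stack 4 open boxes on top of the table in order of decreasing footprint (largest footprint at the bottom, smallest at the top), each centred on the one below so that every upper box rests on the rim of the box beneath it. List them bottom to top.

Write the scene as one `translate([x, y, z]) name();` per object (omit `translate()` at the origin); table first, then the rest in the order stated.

table();
translate([699, 346, 780]) open_box();
translate([704, 351, 1146]) open_box_2();
translate([710, 361, 1287]) open_box_3();
translate([729, 362, 1664]) open_box_4();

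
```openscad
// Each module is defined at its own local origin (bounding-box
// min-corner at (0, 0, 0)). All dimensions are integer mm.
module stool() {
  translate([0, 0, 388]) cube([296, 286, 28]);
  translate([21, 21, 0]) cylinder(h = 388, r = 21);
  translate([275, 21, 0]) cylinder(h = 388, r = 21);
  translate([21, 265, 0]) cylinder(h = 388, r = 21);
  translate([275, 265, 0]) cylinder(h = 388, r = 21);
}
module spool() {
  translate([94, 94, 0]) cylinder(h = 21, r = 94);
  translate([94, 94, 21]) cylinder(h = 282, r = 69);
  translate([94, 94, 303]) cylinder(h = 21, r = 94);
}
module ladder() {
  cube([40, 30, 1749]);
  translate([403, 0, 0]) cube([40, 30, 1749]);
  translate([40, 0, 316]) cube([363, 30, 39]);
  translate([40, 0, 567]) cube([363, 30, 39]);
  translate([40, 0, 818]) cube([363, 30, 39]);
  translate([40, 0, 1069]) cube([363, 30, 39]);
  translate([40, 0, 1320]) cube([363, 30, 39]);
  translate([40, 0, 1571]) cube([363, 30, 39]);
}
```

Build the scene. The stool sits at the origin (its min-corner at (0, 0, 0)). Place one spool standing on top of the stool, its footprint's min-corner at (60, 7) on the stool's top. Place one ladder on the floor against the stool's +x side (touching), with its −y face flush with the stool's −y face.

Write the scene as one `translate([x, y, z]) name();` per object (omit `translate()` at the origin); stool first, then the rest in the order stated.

stool();
translate([60, 7, 416]) spool();
translate([296, 0, 0]) ladder();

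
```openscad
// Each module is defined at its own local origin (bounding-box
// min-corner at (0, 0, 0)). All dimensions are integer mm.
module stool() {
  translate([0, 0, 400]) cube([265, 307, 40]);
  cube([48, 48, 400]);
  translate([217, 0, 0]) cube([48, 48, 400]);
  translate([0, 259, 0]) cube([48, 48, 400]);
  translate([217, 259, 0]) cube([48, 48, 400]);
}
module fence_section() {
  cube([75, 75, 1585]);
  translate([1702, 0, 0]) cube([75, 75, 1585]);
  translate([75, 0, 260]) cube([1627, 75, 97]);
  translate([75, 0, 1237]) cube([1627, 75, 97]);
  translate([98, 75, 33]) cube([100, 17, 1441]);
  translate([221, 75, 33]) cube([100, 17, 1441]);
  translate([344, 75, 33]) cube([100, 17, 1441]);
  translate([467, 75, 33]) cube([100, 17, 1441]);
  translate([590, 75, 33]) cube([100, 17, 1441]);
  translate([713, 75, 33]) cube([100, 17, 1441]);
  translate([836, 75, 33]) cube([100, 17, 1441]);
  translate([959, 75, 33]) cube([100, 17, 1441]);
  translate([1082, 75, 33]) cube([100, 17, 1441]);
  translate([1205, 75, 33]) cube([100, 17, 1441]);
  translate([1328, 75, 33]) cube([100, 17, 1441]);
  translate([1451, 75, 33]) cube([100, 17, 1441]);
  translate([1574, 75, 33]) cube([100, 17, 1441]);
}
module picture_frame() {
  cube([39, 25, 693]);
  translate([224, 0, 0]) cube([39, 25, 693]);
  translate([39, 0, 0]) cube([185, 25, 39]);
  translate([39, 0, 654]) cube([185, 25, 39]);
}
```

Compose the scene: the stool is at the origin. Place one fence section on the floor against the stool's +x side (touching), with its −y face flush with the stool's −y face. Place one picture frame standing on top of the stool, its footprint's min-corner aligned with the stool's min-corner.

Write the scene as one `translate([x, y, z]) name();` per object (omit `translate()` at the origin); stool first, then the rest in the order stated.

stool();
translate([265, 0, 0]) fence_section();
translate([0, 0, 440]) picture_frame();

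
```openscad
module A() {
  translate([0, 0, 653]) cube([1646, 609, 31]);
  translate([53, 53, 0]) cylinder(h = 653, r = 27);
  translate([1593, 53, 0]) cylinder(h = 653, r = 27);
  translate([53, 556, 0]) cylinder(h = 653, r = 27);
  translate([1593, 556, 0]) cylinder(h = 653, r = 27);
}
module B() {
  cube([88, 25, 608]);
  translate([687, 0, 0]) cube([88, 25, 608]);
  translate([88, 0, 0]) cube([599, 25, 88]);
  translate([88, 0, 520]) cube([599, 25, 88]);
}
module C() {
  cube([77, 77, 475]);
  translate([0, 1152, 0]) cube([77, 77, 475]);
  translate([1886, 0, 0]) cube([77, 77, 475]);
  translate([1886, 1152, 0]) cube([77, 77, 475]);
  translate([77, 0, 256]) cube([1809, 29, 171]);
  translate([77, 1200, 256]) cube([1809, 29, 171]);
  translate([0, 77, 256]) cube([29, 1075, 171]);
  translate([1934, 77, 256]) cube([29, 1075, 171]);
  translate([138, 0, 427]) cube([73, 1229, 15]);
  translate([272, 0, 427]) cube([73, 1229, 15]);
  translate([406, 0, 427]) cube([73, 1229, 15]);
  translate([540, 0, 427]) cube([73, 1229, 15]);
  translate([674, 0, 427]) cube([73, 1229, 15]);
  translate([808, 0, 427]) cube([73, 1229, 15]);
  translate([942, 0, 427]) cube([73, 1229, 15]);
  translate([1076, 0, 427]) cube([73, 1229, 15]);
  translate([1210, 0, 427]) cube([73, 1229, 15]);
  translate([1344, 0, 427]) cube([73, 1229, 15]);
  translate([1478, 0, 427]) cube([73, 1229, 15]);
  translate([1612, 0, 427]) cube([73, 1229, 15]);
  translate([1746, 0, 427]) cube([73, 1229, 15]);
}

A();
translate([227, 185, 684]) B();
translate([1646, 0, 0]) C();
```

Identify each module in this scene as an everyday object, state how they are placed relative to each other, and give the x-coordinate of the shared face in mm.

The table's +x face and the bed frame's −x face are both at x = 1646 mm.

A is a table. B is a picture frame. C is a bed frame. The picture frame is on top of the table. The bed frame is against the table's +x side, with their −y faces flush. The x-coordinate of the shared face is 1646 mm.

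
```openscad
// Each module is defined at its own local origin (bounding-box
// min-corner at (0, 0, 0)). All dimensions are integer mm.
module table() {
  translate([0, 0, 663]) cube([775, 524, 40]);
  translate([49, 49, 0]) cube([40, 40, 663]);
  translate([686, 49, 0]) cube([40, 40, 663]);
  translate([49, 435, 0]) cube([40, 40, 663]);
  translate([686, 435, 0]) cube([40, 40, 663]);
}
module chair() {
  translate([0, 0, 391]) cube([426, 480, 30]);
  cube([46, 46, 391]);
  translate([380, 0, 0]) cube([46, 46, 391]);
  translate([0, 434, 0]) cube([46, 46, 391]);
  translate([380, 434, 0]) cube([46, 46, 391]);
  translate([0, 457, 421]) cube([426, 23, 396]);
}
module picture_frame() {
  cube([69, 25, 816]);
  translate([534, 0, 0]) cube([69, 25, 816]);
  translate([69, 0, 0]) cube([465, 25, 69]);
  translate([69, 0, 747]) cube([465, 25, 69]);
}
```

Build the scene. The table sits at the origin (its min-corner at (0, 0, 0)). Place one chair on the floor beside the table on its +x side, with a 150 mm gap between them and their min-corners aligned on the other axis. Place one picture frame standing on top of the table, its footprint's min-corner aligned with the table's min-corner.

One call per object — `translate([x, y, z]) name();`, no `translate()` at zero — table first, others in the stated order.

table();
translate([925, 0, 0]) chair();
translate([0, 0, 703]) picture_frame();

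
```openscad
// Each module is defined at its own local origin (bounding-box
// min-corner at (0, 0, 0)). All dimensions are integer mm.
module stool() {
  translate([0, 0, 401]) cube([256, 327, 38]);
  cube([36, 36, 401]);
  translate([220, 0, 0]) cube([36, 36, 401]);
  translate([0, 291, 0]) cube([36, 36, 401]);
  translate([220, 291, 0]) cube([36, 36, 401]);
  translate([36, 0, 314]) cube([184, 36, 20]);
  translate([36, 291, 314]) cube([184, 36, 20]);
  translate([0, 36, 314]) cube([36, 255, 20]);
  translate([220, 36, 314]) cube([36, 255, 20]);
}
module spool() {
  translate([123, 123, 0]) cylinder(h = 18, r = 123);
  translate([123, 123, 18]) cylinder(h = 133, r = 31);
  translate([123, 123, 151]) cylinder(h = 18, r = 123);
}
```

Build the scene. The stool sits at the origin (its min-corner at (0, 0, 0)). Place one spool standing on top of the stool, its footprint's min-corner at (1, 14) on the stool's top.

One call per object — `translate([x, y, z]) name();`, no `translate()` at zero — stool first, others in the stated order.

stool();
translate([1, 14, 439]) spool();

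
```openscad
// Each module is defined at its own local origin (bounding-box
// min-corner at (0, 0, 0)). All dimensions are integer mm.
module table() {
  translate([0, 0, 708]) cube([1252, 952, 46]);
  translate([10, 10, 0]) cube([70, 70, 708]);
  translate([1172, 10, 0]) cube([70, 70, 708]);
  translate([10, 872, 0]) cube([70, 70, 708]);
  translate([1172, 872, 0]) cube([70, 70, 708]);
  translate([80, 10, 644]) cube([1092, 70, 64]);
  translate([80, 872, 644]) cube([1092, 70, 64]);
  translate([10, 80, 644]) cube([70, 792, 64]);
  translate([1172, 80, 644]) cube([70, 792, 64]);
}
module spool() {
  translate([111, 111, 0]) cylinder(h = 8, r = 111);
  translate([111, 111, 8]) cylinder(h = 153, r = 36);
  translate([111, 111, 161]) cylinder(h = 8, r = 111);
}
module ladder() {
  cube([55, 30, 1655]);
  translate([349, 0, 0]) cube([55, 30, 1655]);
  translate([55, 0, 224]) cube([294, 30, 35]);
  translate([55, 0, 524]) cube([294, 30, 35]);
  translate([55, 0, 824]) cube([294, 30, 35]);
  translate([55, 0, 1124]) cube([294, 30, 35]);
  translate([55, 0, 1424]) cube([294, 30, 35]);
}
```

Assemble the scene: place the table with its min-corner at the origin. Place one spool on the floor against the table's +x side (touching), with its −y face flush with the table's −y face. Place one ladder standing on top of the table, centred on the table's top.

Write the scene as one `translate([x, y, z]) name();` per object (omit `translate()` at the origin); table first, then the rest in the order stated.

table();
translate([1252, 0, 0]) spool();
translate([424, 461, 754]) ladder();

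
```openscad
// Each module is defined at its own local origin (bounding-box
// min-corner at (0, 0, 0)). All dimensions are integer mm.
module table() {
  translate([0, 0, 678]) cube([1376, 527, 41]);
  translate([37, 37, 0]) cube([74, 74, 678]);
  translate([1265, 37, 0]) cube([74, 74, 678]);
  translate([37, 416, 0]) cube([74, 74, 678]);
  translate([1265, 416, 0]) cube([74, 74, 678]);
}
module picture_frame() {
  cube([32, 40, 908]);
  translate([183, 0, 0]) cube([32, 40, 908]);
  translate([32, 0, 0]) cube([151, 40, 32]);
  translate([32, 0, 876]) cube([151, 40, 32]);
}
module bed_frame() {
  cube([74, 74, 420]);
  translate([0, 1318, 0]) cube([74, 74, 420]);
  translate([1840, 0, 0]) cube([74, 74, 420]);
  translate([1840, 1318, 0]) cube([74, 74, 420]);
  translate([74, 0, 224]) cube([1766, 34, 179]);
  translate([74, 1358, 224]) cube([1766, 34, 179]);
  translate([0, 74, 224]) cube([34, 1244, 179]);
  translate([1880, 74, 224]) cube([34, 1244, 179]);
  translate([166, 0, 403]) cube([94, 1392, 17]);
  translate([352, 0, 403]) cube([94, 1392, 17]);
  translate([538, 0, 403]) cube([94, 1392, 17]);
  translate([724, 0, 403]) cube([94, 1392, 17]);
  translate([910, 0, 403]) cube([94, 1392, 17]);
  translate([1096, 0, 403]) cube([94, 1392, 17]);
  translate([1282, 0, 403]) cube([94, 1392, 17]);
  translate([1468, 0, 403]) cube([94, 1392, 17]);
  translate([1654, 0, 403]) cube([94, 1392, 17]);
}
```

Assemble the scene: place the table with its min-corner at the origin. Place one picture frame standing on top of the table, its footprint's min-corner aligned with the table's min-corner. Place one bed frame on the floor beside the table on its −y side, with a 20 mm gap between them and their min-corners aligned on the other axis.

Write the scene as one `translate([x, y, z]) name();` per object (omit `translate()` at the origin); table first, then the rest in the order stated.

table();
translate([0, 0, 719]) picture_frame();
translate([0, -1412, 0]) bed_frame();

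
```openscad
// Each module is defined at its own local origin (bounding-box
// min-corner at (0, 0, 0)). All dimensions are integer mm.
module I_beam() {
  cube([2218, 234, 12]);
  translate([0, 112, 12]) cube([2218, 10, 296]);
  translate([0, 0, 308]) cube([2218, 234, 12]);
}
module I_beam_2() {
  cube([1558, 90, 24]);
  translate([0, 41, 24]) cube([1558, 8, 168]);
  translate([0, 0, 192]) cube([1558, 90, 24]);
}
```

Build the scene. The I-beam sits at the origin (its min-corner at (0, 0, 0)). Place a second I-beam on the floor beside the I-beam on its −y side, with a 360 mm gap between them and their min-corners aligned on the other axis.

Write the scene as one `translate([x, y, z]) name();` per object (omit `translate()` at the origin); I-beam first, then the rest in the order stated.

I_beam();
translate([0, -450, 0]) I_beam_2();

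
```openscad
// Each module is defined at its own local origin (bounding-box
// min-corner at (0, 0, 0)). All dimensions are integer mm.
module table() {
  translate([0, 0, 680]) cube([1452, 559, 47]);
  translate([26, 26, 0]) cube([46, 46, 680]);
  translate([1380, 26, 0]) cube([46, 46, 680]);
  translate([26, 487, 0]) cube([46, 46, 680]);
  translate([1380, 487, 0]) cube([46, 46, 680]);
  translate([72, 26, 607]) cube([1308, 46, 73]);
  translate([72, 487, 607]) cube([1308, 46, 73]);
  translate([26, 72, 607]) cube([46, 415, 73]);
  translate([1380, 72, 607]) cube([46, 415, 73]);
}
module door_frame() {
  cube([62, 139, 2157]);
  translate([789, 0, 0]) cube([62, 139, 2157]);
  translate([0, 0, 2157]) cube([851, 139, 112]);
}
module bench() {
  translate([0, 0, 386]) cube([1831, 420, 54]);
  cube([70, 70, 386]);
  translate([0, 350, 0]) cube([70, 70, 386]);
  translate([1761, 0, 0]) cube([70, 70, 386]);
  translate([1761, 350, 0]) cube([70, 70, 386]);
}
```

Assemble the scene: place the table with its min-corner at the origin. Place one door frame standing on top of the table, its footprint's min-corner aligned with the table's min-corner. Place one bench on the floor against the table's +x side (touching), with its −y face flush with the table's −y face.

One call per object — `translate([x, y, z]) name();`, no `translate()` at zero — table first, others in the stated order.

table();
translate([0, 0, 727]) door_frame();
translate([1452, 0, 0]) bench();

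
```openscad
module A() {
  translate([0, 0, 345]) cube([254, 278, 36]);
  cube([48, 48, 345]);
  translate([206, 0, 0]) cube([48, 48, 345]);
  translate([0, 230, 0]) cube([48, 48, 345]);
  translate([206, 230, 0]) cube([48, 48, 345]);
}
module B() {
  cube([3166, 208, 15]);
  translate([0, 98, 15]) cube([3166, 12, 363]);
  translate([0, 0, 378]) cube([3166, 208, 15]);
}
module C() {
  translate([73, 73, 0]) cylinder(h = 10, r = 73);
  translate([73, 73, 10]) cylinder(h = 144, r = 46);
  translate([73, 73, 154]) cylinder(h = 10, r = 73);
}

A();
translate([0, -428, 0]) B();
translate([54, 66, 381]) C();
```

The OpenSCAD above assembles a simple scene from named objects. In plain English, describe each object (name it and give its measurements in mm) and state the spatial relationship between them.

A is a four-legged stool. The seat is 254×278 mm, 36 mm thick, top at z = 381 mm. It stands on four square legs, each 48×48 mm in cross-section, from z = 0 to the seat underside, each flush with a corner of the seat.

B is an I-beam lying along x, 3166 mm long. Overall section height 393 mm. Two flanges 208 mm wide (y) and 15 mm thick, one on the floor and one at the top; a web 12 mm thick runs between them, centred on the flange width.

C is a spool: two coaxial disc flanges of radius 73 mm and thickness 10 mm, joined by a core cylinder of radius 46 mm and height 144 mm. The lower flange rests on z = 0 and the three cylinders share a vertical axis.

The I-beam is on the floor beside the stool on its −y side. The spool is on top of the stool, centred.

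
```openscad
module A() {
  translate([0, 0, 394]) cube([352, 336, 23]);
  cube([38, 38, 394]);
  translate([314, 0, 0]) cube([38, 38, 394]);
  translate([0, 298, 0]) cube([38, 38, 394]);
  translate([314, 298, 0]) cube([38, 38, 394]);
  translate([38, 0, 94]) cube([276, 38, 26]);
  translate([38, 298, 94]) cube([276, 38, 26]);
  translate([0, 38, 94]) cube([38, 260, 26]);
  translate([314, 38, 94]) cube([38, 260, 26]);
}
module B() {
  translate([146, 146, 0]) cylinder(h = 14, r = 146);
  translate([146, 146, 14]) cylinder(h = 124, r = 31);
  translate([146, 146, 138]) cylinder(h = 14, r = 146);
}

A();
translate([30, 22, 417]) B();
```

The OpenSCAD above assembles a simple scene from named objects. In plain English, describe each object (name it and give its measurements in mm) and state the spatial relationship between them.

A is a four-legged stool. The seat is a 352×336×23 mm slab whose top surface is at z = 417 mm; four square legs, each 38×38 mm in cross-section, run from the floor (z = 0) to the underside of the seat, each flush with a corner of the seat. Four stretchers, 38 mm wide and 26 mm tall, connect adjacent legs with their undersides at z = 94 mm, each running between the inner faces of the legs it joins and aligned with the legs' outer faces on the other axis.

B is a spool: two coaxial disc flanges of radius 146 mm and thickness 14 mm, joined by a core cylinder of radius 31 mm and height 124 mm. The lower flange rests on z = 0 and the three cylinders share a vertical axis.

The spool is on top of the stool, centred.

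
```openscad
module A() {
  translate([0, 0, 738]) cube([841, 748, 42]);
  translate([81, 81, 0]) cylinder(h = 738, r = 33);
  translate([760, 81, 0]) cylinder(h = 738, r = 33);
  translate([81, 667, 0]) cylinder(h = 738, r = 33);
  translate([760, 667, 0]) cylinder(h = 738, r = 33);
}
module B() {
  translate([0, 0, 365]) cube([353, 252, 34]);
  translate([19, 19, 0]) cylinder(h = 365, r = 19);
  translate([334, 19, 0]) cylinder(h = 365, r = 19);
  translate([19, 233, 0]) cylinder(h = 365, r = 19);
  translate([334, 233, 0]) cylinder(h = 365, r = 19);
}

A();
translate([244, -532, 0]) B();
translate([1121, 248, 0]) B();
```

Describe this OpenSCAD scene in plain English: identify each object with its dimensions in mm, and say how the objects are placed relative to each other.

A is a table with a 841×748 mm rectangular top, 42 mm thick, top surface at z = 780 mm, supported by four round legs of 66 mm diameter, each leg's bounding box inset 48 mm from the nearest pair of top edges, running from the floor.

B is a four-legged stool. The seat is a 353×252×34 mm slab whose top surface is at z = 399 mm; four round legs, each 38 mm in diameter, run from the floor (z = 0) to the underside of the seat, each leg's axis is inset half a diameter from the nearest pair of seat edges (so the leg's bounding box is flush with the corner).

Two stools sit around the table at the −y, +x sides.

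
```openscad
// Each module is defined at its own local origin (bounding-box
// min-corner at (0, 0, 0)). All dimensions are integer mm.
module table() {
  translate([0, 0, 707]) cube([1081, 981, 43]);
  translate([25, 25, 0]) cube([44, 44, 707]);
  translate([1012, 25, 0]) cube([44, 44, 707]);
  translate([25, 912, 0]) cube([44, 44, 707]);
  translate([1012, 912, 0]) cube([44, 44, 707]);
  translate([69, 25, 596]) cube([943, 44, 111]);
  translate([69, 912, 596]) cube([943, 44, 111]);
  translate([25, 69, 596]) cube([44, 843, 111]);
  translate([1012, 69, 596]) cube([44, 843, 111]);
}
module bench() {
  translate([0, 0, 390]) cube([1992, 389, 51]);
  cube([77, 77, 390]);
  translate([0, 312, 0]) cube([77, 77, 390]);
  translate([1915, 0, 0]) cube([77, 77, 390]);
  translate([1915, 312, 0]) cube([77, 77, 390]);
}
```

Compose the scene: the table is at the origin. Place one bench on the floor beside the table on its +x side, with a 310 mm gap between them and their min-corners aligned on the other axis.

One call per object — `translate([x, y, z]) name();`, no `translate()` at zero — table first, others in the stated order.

table();
translate([1391, 0, 0]) bench();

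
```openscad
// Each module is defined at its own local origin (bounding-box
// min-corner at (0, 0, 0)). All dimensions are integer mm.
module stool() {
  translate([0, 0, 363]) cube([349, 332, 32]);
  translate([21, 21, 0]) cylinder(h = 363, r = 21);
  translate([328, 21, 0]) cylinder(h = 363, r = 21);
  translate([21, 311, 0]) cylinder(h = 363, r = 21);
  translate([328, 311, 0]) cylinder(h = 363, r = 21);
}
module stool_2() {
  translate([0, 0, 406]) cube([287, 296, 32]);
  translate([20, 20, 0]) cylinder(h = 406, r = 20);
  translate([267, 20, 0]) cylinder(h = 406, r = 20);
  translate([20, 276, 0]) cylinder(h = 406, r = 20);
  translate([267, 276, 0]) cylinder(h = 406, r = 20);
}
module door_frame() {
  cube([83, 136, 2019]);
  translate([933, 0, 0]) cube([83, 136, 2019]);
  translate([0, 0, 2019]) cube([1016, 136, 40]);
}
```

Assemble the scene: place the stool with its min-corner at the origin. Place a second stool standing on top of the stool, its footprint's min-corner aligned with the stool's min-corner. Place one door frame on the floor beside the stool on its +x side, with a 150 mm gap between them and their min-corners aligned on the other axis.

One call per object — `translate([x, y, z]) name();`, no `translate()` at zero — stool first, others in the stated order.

stool();
translate([0, 0, 395]) stool_2();
translate([499, 0, 0]) door_frame();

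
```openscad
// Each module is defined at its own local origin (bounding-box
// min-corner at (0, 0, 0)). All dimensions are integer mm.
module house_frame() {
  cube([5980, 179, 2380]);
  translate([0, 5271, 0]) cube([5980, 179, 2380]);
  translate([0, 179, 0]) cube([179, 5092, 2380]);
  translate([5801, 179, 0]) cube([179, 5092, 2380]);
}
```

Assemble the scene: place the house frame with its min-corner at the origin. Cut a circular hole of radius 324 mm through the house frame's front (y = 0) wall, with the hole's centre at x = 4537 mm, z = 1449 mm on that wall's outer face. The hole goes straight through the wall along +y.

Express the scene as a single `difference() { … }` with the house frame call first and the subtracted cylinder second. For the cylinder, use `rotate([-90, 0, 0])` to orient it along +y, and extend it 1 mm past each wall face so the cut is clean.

difference() {
  house_frame();
  translate([4537, -1, 1449]) rotate([-90, 0, 0]) cylinder(h = 181, r = 324);
}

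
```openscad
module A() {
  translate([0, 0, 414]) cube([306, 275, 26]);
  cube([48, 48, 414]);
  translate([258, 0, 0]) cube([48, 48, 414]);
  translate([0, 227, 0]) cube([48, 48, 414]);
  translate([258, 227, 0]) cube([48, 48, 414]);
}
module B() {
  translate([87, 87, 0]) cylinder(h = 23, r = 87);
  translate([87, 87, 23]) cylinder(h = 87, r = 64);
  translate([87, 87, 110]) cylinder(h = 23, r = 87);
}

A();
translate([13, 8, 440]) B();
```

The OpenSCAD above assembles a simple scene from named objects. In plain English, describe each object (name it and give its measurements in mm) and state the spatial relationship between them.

A is a four-legged stool. The seat is 306×275 mm, 26 mm thick, top at z = 440 mm. It stands on four square legs, each 48×48 mm in cross-section, from z = 0 to the seat underside, each flush with a corner of the seat.

B is a spool: two coaxial disc flanges of radius 87 mm and thickness 23 mm, joined by a core cylinder of radius 64 mm and height 87 mm. The lower flange rests on z = 0 and the three cylinders share a vertical axis.

The spool is on top of the stool.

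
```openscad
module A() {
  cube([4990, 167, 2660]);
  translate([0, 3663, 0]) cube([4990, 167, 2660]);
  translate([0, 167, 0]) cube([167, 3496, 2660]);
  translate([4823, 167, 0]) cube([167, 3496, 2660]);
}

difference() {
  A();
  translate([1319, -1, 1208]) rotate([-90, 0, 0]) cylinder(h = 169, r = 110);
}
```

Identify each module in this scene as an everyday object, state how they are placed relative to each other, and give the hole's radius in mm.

A is a house frame. The house frame has a circular hole through its front wall. The hole's radius is 110 mm.

The subtracted cylinder has r = 110 mm.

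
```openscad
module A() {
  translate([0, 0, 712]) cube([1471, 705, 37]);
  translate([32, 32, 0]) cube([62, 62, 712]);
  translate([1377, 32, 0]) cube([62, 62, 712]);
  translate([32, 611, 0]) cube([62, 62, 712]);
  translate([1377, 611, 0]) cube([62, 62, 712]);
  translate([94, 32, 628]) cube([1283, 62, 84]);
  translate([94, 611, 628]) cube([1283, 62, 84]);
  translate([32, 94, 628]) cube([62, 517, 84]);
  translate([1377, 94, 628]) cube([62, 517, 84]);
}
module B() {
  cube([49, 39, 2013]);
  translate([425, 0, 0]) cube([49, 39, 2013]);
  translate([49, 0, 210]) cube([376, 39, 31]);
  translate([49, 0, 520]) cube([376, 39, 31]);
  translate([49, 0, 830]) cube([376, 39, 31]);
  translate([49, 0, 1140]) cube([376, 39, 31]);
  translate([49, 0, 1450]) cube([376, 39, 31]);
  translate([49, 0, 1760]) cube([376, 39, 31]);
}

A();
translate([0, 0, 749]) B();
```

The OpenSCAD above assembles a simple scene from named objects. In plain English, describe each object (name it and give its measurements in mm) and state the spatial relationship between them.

A is a table with a 1471×705 mm rectangular top, 37 mm thick, top surface at z = 749 mm, supported by four 62×62 mm square legs, each inset 32 mm from the nearest pair of top edges, running from the floor. Four apron rails, 62 mm thick and 84 mm tall, run between adjacent legs with their top edges flush with the underside of the top and their outer faces flush with the legs' outer faces.

B is a wooden ladder with two side rails of 49×39 mm section and 2013 mm height, set 474 mm apart overall. Between them run 6 rectangular rungs (39 mm deep, 31 mm thick), front faces flush with the rails' −y face. The bottom of the first rung is 210 mm above the floor and each subsequent rung is 310 mm higher than the one below.

The ladder is on top of the table.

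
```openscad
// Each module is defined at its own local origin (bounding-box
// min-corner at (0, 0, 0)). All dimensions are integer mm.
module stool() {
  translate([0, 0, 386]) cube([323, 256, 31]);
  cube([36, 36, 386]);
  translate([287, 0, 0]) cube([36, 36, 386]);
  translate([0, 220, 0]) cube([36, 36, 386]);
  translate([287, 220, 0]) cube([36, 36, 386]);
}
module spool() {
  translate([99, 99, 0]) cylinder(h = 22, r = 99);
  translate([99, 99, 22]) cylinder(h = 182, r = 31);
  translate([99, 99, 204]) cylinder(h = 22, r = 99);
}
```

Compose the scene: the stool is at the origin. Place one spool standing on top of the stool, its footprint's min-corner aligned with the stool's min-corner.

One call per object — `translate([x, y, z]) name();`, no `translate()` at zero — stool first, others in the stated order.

stool();
translate([0, 0, 417]) spool();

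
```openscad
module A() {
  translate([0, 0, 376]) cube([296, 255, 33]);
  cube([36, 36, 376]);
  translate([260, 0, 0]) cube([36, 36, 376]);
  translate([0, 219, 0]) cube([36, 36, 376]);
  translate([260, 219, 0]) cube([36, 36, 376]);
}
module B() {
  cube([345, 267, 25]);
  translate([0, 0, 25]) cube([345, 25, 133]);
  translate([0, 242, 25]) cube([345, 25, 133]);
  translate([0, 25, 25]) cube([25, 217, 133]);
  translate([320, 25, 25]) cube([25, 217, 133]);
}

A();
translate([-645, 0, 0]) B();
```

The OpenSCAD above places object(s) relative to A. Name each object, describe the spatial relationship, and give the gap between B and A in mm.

The open box's nearest face is 300 mm from the stool's −x face.

A is a stool. B is an open box. The open box is on the floor beside the stool on its −x side. The gap between the open box and the stool is 300 mm.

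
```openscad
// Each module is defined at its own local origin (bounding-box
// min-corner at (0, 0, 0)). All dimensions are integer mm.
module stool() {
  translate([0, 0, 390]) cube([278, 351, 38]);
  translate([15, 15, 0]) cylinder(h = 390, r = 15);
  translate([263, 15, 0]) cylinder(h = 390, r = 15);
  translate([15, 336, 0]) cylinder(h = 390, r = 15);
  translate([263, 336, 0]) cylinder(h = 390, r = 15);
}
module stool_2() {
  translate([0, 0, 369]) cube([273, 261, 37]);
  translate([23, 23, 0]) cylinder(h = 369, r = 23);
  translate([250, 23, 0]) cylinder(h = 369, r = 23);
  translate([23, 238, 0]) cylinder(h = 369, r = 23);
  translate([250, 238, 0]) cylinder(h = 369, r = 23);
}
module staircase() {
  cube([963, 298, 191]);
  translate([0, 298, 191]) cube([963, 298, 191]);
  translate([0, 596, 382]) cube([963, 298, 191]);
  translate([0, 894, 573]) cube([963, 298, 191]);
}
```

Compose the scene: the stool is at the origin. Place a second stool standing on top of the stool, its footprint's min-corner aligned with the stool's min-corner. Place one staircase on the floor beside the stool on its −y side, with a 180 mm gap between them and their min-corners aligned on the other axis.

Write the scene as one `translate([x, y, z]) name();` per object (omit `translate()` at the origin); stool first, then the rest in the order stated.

stool();
translate([0, 0, 428]) stool_2();
translate([0, -1372, 0]) staircase();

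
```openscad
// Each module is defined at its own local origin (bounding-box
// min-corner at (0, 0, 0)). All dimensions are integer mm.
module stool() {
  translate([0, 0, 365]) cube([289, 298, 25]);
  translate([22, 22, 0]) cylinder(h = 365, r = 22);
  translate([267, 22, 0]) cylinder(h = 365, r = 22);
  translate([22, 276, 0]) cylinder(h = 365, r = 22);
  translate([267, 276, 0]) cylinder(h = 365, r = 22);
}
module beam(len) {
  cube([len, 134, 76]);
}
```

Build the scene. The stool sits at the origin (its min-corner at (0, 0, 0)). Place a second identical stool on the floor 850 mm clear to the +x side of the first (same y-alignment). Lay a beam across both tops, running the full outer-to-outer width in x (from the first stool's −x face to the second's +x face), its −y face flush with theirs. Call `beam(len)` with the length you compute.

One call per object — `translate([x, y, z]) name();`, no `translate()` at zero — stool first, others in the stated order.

stool();
translate([1139, 0, 0]) stool();
translate([0, 0, 390]) beam(1428);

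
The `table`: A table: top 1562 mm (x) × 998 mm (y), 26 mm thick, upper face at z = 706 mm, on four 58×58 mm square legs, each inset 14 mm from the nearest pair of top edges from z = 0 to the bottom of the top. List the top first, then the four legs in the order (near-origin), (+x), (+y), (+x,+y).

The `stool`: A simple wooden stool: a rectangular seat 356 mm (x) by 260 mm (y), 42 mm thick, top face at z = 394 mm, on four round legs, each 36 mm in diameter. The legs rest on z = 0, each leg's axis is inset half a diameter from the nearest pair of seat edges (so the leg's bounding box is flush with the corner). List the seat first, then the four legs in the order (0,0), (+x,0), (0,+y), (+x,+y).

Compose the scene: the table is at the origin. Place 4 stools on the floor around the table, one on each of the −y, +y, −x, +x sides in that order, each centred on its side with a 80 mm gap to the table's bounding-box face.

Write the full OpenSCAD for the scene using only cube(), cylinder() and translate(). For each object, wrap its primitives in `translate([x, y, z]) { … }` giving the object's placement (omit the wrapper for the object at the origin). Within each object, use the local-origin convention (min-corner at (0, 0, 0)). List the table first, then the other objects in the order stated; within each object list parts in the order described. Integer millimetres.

translate([0, 0, 680]) cube([1562, 998, 26]);
translate([14, 14, 0]) cube([58, 58, 680]);
translate([1490, 14, 0]) cube([58, 58, 680]);
translate([14, 926, 0]) cube([58, 58, 680]);
translate([1490, 926, 0]) cube([58, 58, 680]);
translate([603, -340, 0]) {
  translate([0, 0, 352]) cube([356, 260, 42]);
  translate([18, 18, 0]) cylinder(h = 352, r = 18);
  translate([338, 18, 0]) cylinder(h = 352, r = 18);
  translate([18, 242, 0]) cylinder(h = 352, r = 18);
  translate([338, 242, 0]) cylinder(h = 352, r = 18);
}
translate([603, 1078, 0]) {
  translate([0, 0, 352]) cube([356, 260, 42]);
  translate([18, 18, 0]) cylinder(h = 352, r = 18);
  translate([338, 18, 0]) cylinder(h = 352, r = 18);
  translate([18, 242, 0]) cylinder(h = 352, r = 18);
  translate([338, 242, 0]) cylinder(h = 352, r = 18);
}
translate([-436, 369, 0]) {
  translate([0, 0, 352]) cube([356, 260, 42]);
  translate([18, 18, 0]) cylinder(h = 352, r = 18);
  translate([338, 18, 0]) cylinder(h = 352, r = 18);
  translate([18, 242, 0]) cylinder(h = 352, r = 18);
  translate([338, 242, 0]) cylinder(h = 352, r = 18);
}
translate([1642, 369, 0]) {
  translate([0, 0, 352]) cube([356, 260, 42]);
  translate([18, 18, 0]) cylinder(h = 352, r = 18);
  translate([338, 18, 0]) cylinder(h = 352, r = 18);
  translate([18, 242, 0]) cylinder(h = 352, r = 18);
  translate([338, 242, 0]) cylinder(h = 352, r = 18);
}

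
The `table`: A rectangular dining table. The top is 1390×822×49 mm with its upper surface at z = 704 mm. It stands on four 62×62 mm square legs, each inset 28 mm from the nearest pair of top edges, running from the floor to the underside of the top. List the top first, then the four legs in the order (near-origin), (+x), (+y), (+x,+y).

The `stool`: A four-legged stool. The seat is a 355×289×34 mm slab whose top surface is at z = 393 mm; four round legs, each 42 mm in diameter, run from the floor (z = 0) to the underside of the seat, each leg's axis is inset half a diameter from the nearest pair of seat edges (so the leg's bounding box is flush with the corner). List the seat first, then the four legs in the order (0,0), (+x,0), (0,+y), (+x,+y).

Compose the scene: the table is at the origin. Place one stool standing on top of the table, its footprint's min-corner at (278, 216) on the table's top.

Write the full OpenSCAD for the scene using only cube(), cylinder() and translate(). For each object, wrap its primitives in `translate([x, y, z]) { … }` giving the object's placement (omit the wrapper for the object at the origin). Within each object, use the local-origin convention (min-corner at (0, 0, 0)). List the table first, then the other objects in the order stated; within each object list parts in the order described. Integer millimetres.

translate([0, 0, 655]) cube([1390, 822, 49]);
translate([28, 28, 0]) cube([62, 62, 655]);
translate([1300, 28, 0]) cube([62, 62, 655]);
translate([28, 732, 0]) cube([62, 62, 655]);
translate([1300, 732, 0]) cube([62, 62, 655]);
translate([278, 216, 704]) {
  translate([0, 0, 359]) cube([355, 289, 34]);
  translate([21, 21, 0]) cylinder(h = 359, r = 21);
  translate([334, 21, 0]) cylinder(h = 359, r = 21);
  translate([21, 268, 0]) cylinder(h = 359, r = 21);
  translate([334, 268, 0]) cylinder(h = 359, r = 21);
}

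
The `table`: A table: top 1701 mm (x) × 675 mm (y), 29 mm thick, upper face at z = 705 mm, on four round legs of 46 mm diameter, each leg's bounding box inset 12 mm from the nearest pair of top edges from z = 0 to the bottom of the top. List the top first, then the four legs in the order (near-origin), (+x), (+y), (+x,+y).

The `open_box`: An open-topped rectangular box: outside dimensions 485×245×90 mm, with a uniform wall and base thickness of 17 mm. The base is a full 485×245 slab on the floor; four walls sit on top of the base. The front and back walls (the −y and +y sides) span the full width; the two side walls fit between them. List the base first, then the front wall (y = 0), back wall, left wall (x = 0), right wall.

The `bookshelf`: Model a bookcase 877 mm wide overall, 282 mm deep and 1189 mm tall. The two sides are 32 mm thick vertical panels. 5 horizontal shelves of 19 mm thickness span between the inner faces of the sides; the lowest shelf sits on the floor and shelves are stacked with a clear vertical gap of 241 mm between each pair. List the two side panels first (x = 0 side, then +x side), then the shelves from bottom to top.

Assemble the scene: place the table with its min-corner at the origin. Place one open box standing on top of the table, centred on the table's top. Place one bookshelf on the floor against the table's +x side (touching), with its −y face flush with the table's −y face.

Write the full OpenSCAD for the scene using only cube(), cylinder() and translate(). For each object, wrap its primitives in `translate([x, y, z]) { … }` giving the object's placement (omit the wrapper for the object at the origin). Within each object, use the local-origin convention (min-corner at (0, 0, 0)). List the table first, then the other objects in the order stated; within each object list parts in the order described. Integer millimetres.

translate([0, 0, 676]) cube([1701, 675, 29]);
translate([35, 35, 0]) cylinder(h = 676, r = 23);
translate([1666, 35, 0]) cylinder(h = 676, r = 23);
translate([35, 640, 0]) cylinder(h = 676, r = 23);
translate([1666, 640, 0]) cylinder(h = 676, r = 23);
translate([608, 215, 705]) {
  cube([485, 245, 17]);
  translate([0, 0, 17]) cube([485, 17, 73]);
  translate([0, 228, 17]) cube([485, 17, 73]);
  translate([0, 17, 17]) cube([17, 211, 73]);
  translate([468, 17, 17]) cube([17, 211, 73]);
}
translate([1701, 0, 0]) {
  cube([32, 282, 1189]);
  translate([845, 0, 0]) cube([32, 282, 1189]);
  translate([32, 0, 0]) cube([813, 282, 19]);
  translate([32, 0, 260]) cube([813, 282, 19]);
  translate([32, 0, 520]) cube([813, 282, 19]);
  translate([32, 0, 780]) cube([813, 282, 19]);
  translate([32, 0, 1040]) cube([813, 282, 19]);
}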